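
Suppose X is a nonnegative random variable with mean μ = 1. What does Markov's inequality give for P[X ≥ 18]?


μ = E[X] = 1, a = 18.
Markov: P[X ≥ 18] ≤ μ/a = (1)/18 = 1/18.
Numerically: ≈ 0.05556.
(Since a = 18 > μ = 1.00000, the bound 1/18 is < 1 and informative.)

P[X ≥ 18] ≤ 1/18 ≈ 0.05556.


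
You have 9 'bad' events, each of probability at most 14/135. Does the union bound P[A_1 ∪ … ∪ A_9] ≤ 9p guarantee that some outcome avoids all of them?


Union bound: P[∪_{i=1}^{9} A_i] ≤ Σ_i P[A_i] ≤ 9·p = 9·(14/135) = 14/15.
Numerically: 14/15 ≈ 0.93333.
Is 14/15 < 1? YES.
Since P[∪ A_i] ≤ 14/15 < 1, the complement has P[∩ A_i^c] ≥ 1 − 14/15 = 1/15 > 0, so some outcome avoids every A_i.

9·p = 14/15 ≈ 0.93333; existence CERTIFIED by the union bound.


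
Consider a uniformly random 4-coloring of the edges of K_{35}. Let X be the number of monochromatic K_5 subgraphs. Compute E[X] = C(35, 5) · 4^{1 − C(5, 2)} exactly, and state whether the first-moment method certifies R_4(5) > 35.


E[X] = C(35, 5) · 4^{1 − 10} = 324632 · 4^{−9} = 324632/262144.
As a reduced fraction: E[X] = 40579/32768 ≈ 1.23837.
Is E[X] < 1? NO.
Since E[X] ≥ 1, the first-moment bound is inconclusive at n = 35; it does NOT by itself certify R_4(5) > 35.

E[X] = 40579/32768 ≈ 1.23837; E[X] ≥ 1; first-moment method inconclusive here.


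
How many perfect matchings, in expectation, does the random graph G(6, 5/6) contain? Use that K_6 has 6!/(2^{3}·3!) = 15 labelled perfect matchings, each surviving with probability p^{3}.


K_6 has 6!/(2^{3}·3!) = 15 labelled perfect matchings.
For each such perfect matching H, let X_H = 1 if all 3 edges of H are present in G. Then P[X_H = 1] = p^{3} = (5/6)^{3} = 125/216.
By linearity: E[X] = Σ_H E[X_H] = 15 · p^{3} = 15 · 125/216 = 625/72.
Numerically: E[X] ≈ 8.681.

E[X] = 15 · (5/6)^{3} = 625/72 ≈ 8.681.


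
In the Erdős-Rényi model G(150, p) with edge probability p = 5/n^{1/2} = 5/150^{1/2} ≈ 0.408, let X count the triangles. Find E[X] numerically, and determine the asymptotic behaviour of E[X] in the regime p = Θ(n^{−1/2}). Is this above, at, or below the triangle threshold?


Number of potential triangles: C(150, 3) = 551300.
Each occurs with probability p³ ≈ (0.408)³ ≈ 6.80414e-02.
By linearity: E[X] = C(150, 3)·p³ ≈ 551300 · 6.80414e-02 ≈ 37511.214.
Since α = 1/2 < 1, p = c/n^{1/2} ≫ 1/n is above the triangle threshold p ~ 1/n. Asymptotically E[X] ~ (c³/6)·n^{3(1−α)} = (5³/6)·n^{1.5} → ∞; triangles are abundant w.h.p.

E[X] ≈ 37511.214; in regime p = Θ(1/n^{1/2}) E[X] diverges (above the triangle threshold p ~ 1/n).


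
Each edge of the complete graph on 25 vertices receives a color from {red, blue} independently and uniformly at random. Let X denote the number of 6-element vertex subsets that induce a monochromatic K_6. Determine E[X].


Let X = Σ_S X_S over the C(25, 6) = 177100 subsets S of size 6, where X_S = 1 if the K_6 on S is monochromatic.
For a fixed S, the K_6 on S has C(6, 2) = 15 edges. P[all 15 edges red] = (1/2)^15, and likewise for blue, so P[monochromatic] = 2·(1/2)^15 = 2^{1 − 15} = 1/16384.
By linearity: E[X] = C(25, 6) · 2^{1 − 15} = 177100 · 1/16384 = 44275/4096.
Numerically: E[X] ≈ 10.8093.

E[X] = C(25,6)·2^(1−C(6,2)) = 44275/4096 ≈ 10.8093.


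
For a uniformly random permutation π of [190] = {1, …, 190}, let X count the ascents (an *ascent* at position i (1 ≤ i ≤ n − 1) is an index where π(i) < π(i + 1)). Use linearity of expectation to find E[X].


Write X = Σ X_I over i = 1, …, 189, with X_I the indicator of one ascent.
There are 189 indicators.
For each fixed i, the pair (π(i), π(i+1)) is a uniformly random ordered pair of distinct values from {1, …, 190}; by symmetry P[π(i) < π(i+1)] = 1/2.
By linearity: E[X] = 189 · (1/2) = (190 − 1) · (1/2) = 189/2 ≈ 94.500.

E[X] = 189/2 = 94.500.


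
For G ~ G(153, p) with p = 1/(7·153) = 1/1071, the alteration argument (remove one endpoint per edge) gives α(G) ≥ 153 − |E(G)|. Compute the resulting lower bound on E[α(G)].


E[|E(G)|] = C(153, 2)·p = 11628 · (1/1071) = 76/7.
E[α(G)] ≥ n − E[|E(G)|] = 153 − 76/7 = 995/7.
Numerically: ≈ 142.142857.
(This is only a lower bound; the true E[α(G)] may be larger.)

E[α(G)] ≥ 995/7 ≈ 142.142857.


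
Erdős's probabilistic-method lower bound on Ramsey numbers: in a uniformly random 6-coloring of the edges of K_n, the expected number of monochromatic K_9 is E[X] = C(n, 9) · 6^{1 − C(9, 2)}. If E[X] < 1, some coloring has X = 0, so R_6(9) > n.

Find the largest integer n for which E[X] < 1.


We need C(n, 9) · 6^{1 − 36} < 1, i.e. C(n, 9) < 6^{36 − 1} = 1719070799748422591028658176.
Check values of n near the boundary:
  n = 4405: C(4405, 9) = 1706862792900636302463627150; 1706862792900636302463627150 < 1719070799748422591028658176? YES
  n = 4406: C(4406, 9) = 1710356485221788389505285700; 1710356485221788389505285700 < 1719070799748422591028658176? YES
  n = 4407: C(4407, 9) = 1713856532599459170657070050; 1713856532599459170657070050 < 1719070799748422591028658176? YES
  n = 4408: C(4408, 9) = 1717362945146264156457459600; 1717362945146264156457459600 < 1719070799748422591028658176? YES
  n = 4409: C(4409, 9) = 1720875732988608787686577131; 1720875732988608787686577131 < 1719070799748422591028658176? NO
  n = 4410: C(4410, 9) = 1724394906266704102180823710; 1724394906266704102180823710 < 1719070799748422591028658176? NO
The largest n with C(n, 9) < 1719070799748422591028658176 is n = 4408 (where E[X] = 35778394690547169926197075/35813974994758803979763712 ≈ 0.99901). Hence R_6(9) > 4408, i.e. R_6(9) ≥ 4409.

Largest n = 4408; hence R_6(9) > 4408.


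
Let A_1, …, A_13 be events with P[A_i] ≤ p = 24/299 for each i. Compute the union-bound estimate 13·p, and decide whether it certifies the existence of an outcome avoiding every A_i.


Union bound: P[∪_{i=1}^{13} A_i] ≤ Σ_i P[A_i] ≤ 13·p = 13·(24/299) = 24/23.
Numerically: 24/23 ≈ 1.04348.
Is 24/23 < 1? NO.
Since the bound 24/23 is ≥ 1, the union bound is uninformative here; it does NOT by itself certify existence.

13·p = 24/23 ≈ 1.04348; existence NOT certified by the union bound.


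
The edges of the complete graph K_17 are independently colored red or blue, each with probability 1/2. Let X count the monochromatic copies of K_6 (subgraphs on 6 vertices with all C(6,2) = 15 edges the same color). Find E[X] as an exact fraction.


Let X = Σ_S X_S over the C(17, 6) = 12376 subsets S of size 6, where X_S = 1 if the K_6 on S is monochromatic.
For a fixed S, the K_6 on S has C(6, 2) = 15 edges. P[all 15 edges red] = (1/2)^15, and likewise for blue, so P[monochromatic] = 2·(1/2)^15 = 2^{1 − 15} = 1/16384.
Summing: E[X] = C(17, 6) · 2^{1 − 15} = 12376 · 1/16384 = 1547/2048.
Numerically: E[X] ≈ 0.755.

E[X] = C(17,6)·2^(1−C(6,2)) = 1547/2048 ≈ 0.755.


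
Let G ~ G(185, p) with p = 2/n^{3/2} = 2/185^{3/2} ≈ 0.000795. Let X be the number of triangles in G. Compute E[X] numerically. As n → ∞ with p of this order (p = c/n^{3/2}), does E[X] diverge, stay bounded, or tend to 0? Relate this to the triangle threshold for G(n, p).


Number of potential triangles: C(185, 3) = 1038220.
Each occurs with probability p³ ≈ (0.000795)³ ≈ 5.02131e-10.
By linearity: E[X] = C(185, 3)·p³ ≈ 1038220 · 5.02131e-10 ≈ 0.001.
Since α = 3/2 > 1, p = c/n^{3/2} = o(1/n) is below the triangle threshold p ~ 1/n. Asymptotically E[X] ~ (c³/6)·n^{3(1−α)} = (2³/6)·n^{-1.5} → 0, so by Markov's inequality G has no triangles w.h.p.

E[X] ≈ 0.001; in regime p = Θ(1/n^{3/2}) E[X] tends to 0 (below the triangle threshold p ~ 1/n).


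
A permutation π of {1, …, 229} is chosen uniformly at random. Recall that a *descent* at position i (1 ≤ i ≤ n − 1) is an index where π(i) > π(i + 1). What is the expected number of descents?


Write X = Σ X_I over i = 1, …, 228, with X_I the indicator of one descent.
There are 228 indicators.
For each fixed i, the pair (π(i), π(i+1)) is a uniformly random ordered pair of distinct values from {1, …, 229}; by symmetry P[π(i) > π(i+1)] = 1/2.
By linearity: E[X] = 228 · (1/2) = (229 − 1) · (1/2) = 114 ≈ 114.000000.

E[X] = 114 = 114.000000.


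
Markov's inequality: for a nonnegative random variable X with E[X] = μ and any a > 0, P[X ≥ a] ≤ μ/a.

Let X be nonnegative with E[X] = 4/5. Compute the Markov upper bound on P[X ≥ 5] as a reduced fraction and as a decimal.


μ = E[X] = 4/5, a = 5.
Markov: P[X ≥ 5] ≤ μ/a = (4/5)/5 = 4/25.
Numerically: ≈ 0.160.
(Since a = 5 > μ = 0.800, the bound 4/25 is < 1 and informative.)

P[X ≥ 5] ≤ 4/25 ≈ 0.160.


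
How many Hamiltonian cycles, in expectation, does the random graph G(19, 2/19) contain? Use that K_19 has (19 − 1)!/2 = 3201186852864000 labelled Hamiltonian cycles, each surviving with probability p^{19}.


K_19 has (19 − 1)!/2 = 3201186852864000 labelled Hamiltonian cycles.
For each such Hamiltonian cycle H, let X_H = 1 if all 19 edges of H are present in G. Then P[X_H = 1] = p^{19} = (2/19)^{19} = 524288/1978419655660313589123979.
By linearity of expectation: E[X] = Σ_H E[X_H] = 3201186852864000 · p^{19} = 3201186852864000 · 524288/1978419655660313589123979 = 1678343852714360832000/1978419655660313589123979.
Numerically: E[X] ≈ 0.000848326.

E[X] = 3201186852864000 · (2/19)^{19} = 1678343852714360832000/1978419655660313589123979 ≈ 0.000848326.


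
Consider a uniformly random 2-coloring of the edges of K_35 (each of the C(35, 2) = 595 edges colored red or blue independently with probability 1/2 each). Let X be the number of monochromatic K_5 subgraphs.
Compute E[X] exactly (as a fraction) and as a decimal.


Let X = Σ_S X_S over the C(35, 5) = 324632 subsets S of size 5, where X_S = 1 if the K_5 on S is monochromatic.
For a fixed S, the K_5 on S has C(5, 2) = 10 edges. P[all 10 edges red] = (1/2)^10, and likewise for blue, so P[monochromatic] = 2·(1/2)^10 = 2^{1 − 10} = 1/512.
By linearity of expectation: E[X] = C(35, 5) · 2^{1 − 10} = 324632 · 1/512 = 40579/64.
Numerically: E[X] ≈ 634.046875.

E[X] = C(35,5)·2^(1−C(5,2)) = 40579/64 ≈ 634.046875.


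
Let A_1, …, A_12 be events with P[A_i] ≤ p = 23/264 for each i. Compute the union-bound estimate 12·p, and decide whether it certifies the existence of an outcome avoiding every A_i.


Union bound: P[∪_{i=1}^{12} A_i] ≤ Σ_i P[A_i] ≤ 12·p = 12·(23/264) = 23/22.
Numerically: 23/22 ≈ 1.04545.
Is 23/22 < 1? NO.
Since the bound 23/22 is ≥ 1, the union bound is uninformative here; it does NOT by itself certify existence.

12·p = 23/22 ≈ 1.04545; existence NOT certified by the union bound.


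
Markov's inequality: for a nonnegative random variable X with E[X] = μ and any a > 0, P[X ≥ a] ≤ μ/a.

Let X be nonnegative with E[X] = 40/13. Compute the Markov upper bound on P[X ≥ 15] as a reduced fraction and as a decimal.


μ = E[X] = 40/13, a = 15.
Markov: P[X ≥ 15] ≤ μ/a = (40/13)/15 = 8/39.
Numerically: ≈ 0.205.
(Since a = 15 > μ = 3.077, the bound 8/39 is < 1 and informative.)

P[X ≥ 15] ≤ 8/39 ≈ 0.205.


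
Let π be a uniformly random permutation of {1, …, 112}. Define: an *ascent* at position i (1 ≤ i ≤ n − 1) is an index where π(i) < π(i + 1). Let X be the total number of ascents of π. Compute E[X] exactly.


Write X = Σ X_I over i = 1, …, 111, with X_I the indicator of one ascent.
There are 111 indicators.
For each fixed i, the pair (π(i), π(i+1)) is a uniformly random ordered pair of distinct values from {1, …, 112}; by symmetry P[π(i) < π(i+1)] = 1/2.
By linearity: E[X] = 111 · (1/2) = (112 − 1) · (1/2) = 111/2 ≈ 55.50000.

E[X] = 111/2 = 55.50000.


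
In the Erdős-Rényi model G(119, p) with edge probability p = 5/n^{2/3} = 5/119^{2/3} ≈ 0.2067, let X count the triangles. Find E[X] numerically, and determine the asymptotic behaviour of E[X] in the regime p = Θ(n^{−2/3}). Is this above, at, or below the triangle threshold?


Number of potential triangles: C(119, 3) = 273819.
Each occurs with probability p³ ≈ (0.2067)³ ≈ 8.827060e-03.
By linearity: E[X] = C(119, 3)·p³ ≈ 273819 · 8.827060e-03 ≈ 2417.0168.
Since α = 2/3 < 1, p = c/n^{2/3} ≫ 1/n is above the triangle threshold p ~ 1/n. Asymptotically E[X] ~ (c³/6)·n^{3(1−α)} = (5³/6)·n^{1} → ∞; triangles are abundant w.h.p.

E[X] ≈ 2417.0168; in regime p = Θ(1/n^{2/3}) E[X] diverges (above the triangle threshold p ~ 1/n).


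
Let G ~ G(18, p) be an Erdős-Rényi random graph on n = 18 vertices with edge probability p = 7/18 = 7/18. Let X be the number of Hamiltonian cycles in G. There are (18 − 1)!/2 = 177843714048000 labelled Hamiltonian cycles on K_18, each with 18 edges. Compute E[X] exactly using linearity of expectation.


K_18 has (18 − 1)!/2 = 177843714048000 labelled Hamiltonian cycles.
For each such Hamiltonian cycle H, let X_H = 1 if all 18 edges of H are present in G. Then P[X_H = 1] = p^{18} = (7/18)^{18} = 1628413597910449/39346408075296537575424.
By linearity of expectation: E[X] = Σ_H E[X_H] = 177843714048000 · p^{18} = 177843714048000 · 1628413597910449/39346408075296537575424 = 24246874921186846803875/3294258113514384.
Numerically: E[X] ≈ 7.36e+06.

E[X] = 177843714048000 · (7/18)^{18} = 24246874921186846803875/3294258113514384 ≈ 7.36e+06.


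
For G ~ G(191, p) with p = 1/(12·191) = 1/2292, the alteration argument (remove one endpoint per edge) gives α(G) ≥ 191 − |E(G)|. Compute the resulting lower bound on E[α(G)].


E[|E(G)|] = C(191, 2)·p = 18145 · (1/2292) = 95/12.
E[α(G)] ≥ n − E[|E(G)|] = 191 − 95/12 = 2197/12.
Numerically: ≈ 183.0833.
(This is only a lower bound; the true E[α(G)] may be larger.)

E[α(G)] ≥ 2197/12 ≈ 183.0833.


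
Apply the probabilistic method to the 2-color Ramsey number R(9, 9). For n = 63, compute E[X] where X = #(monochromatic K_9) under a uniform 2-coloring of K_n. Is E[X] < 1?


E[X] = C(63, 9) · 2^{1 − 36} = 23667689815 · 2^{−35} = 23667689815/34359738368.
As a reduced fraction: E[X] = 23667689815/34359738368 ≈ 0.688820.
Is E[X] < 1? YES.
Since E[X] < 1, there exists a 2-coloring of K_{63} with no monochromatic K_9; hence R(9, 9) > 63.

E[X] = 23667689815/34359738368 ≈ 0.688820; E[X] < 1, so R(9, 9) > 63.


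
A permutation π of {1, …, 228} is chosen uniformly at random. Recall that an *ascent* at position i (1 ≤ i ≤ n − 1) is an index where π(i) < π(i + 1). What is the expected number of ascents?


Write X = Σ X_I over i = 1, …, 227, with X_I the indicator of one ascent.
There are 227 indicators.
For each fixed i, the pair (π(i), π(i+1)) is a uniformly random ordered pair of distinct values from {1, …, 228}; by symmetry P[π(i) < π(i+1)] = 1/2.
By linearity: E[X] = 227 · (1/2) = (228 − 1) · (1/2) = 227/2 ≈ 113.50000.

E[X] = 227/2 = 113.50000.


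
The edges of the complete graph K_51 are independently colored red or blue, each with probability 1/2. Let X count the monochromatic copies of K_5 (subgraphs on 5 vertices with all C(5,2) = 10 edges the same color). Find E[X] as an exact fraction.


Let X = Σ_S X_S over the C(51, 5) = 2349060 subsets S of size 5, where X_S = 1 if the K_5 on S is monochromatic.
For a fixed S, the K_5 on S has C(5, 2) = 10 edges. P[all 10 edges red] = (1/2)^10, and likewise for blue, so P[monochromatic] = 2·(1/2)^10 = 2^{1 − 10} = 1/512.
By linearity of expectation: E[X] = C(51, 5) · 2^{1 − 10} = 2349060 · 1/512 = 587265/128.
Numerically: E[X] ≈ 4588.00781.

E[X] = C(51,5)·2^(1−C(5,2)) = 587265/128 ≈ 4588.00781.


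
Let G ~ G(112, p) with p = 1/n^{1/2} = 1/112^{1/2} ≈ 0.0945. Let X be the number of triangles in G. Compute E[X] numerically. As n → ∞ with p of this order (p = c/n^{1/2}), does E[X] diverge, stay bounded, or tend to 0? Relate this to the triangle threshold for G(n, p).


Number of potential triangles: C(112, 3) = 227920.
Each occurs with probability p³ ≈ (0.0945)³ ≈ 8.43671e-04.
By linearity: E[X] = C(112, 3)·p³ ≈ 227920 · 8.43671e-04 ≈ 192.289.
Since α = 1/2 < 1, p = c/n^{1/2} ≫ 1/n is above the triangle threshold p ~ 1/n. Asymptotically E[X] ~ (c³/6)·n^{3(1−α)} = (1³/6)·n^{1.5} → ∞; triangles are abundant w.h.p.

E[X] ≈ 192.289; in regime p = Θ(1/n^{1/2}) E[X] diverges (above the triangle threshold p ~ 1/n).


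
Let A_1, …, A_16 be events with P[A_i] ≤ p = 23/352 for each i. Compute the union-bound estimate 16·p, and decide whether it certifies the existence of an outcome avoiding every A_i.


Union bound: P[∪_{i=1}^{16} A_i] ≤ Σ_i P[A_i] ≤ 16·p = 16·(23/352) = 23/22.
Numerically: 23/22 ≈ 1.0455.
Is 23/22 < 1? NO.
Since the bound 23/22 is ≥ 1, the union bound is uninformative here; it does NOT by itself certify existence.

16·p = 23/22 ≈ 1.0455; existence NOT certified by the union bound.


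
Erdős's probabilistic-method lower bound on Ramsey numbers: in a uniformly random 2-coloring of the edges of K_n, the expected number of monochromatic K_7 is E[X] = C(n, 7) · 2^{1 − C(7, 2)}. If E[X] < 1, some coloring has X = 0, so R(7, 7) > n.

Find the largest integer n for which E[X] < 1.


We need C(n, 7) · 2^{1 − 21} < 1, i.e. C(n, 7) < 2^{21 − 1} = 1048576.
Check values of n near the boundary:
  n = 25: C(25, 7) = 480700; 480700 < 1048576? YES
  n = 26: C(26, 7) = 657800; 657800 < 1048576? YES
  n = 27: C(27, 7) = 888030; 888030 < 1048576? YES
  n = 28: C(28, 7) = 1184040; 1184040 < 1048576? NO
  n = 29: C(29, 7) = 1560780; 1560780 < 1048576? NO
  n = 30: C(30, 7) = 2035800; 2035800 < 1048576? NO
The largest n with C(n, 7) < 1048576 is n = 27 (where E[X] = 444015/524288 ≈ 0.84689). Hence R(7, 7) > 27, i.e. R(7, 7) ≥ 28.

Largest n = 27; hence R(7, 7) > 27.


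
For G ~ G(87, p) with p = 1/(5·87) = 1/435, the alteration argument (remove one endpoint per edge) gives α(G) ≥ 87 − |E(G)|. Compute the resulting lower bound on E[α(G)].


E[|E(G)|] = C(87, 2)·p = 3741 · (1/435) = 43/5.
E[α(G)] ≥ n − E[|E(G)|] = 87 − 43/5 = 392/5.
Numerically: ≈ 78.400000.
(This is only a lower bound; the true E[α(G)] may be larger.)

E[α(G)] ≥ 392/5 ≈ 78.400000.


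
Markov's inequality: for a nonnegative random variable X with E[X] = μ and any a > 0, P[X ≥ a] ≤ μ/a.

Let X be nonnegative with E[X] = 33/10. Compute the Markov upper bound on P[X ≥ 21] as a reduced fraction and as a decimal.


μ = E[X] = 33/10, a = 21.
Markov: P[X ≥ 21] ≤ μ/a = (33/10)/21 = 11/70.
Numerically: ≈ 0.15714.
(Since a = 21 > μ = 3.30000, the bound 11/70 is < 1 and informative.)

P[X ≥ 21] ≤ 11/70 ≈ 0.15714.


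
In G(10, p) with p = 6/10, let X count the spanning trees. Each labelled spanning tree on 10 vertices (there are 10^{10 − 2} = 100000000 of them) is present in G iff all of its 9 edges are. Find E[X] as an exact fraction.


K_10 has 10^{10 − 2} = 100000000 labelled spanning trees.
For each such spanning tree H, let X_H = 1 if all 9 edges of H are present in G. Then P[X_H = 1] = p^{9} = (3/5)^{9} = 19683/1953125.
By linearity: E[X] = Σ_H E[X_H] = 100000000 · p^{9} = 100000000 · 19683/1953125 = 5038848/5.
Numerically: E[X] ≈ 1.008e+06.

E[X] = 100000000 · (3/5)^{9} = 5038848/5 ≈ 1.008e+06.


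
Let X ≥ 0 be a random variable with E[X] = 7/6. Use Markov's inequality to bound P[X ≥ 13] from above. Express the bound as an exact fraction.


μ = E[X] = 7/6, a = 13.
Markov: P[X ≥ 13] ≤ μ/a = (7/6)/13 = 7/78.
Numerically: ≈ 0.0897.
(Since a = 13 > μ = 1.1667, the bound 7/78 is < 1 and informative.)

P[X ≥ 13] ≤ 7/78 ≈ 0.0897.


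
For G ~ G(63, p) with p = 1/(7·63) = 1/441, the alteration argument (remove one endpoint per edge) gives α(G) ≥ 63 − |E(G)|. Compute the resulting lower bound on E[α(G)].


E[|E(G)|] = C(63, 2)·p = 1953 · (1/441) = 31/7.
E[α(G)] ≥ n − E[|E(G)|] = 63 − 31/7 = 410/7.
Numerically: ≈ 58.571.
(This is only a lower bound; the true E[α(G)] may be larger.)

E[α(G)] ≥ 410/7 ≈ 58.571.


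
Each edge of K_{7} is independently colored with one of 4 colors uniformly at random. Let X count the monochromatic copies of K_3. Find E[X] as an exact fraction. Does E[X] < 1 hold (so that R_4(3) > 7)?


E[X] = C(7, 3) · 4^{1 − 3} = 35 · 4^{−2} = 35/16.
As a reduced fraction: E[X] = 35/16 ≈ 2.188.
Is E[X] < 1? NO.
Since E[X] ≥ 1, the first-moment bound is inconclusive at n = 7; it does NOT by itself certify R_4(3) > 7.

E[X] = 35/16 ≈ 2.188; E[X] ≥ 1; first-moment method inconclusive here.


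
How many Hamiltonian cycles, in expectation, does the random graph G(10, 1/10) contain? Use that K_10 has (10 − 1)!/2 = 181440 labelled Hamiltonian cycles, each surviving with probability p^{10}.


K_10 has (10 − 1)!/2 = 181440 labelled Hamiltonian cycles.
For each such Hamiltonian cycle H, let X_H = 1 if all 10 edges of H are present in G. Then P[X_H = 1] = p^{10} = (1/10)^{10} = 1/10000000000.
By linearity of expectation: E[X] = Σ_H E[X_H] = 181440 · p^{10} = 181440 · 1/10000000000 = 567/31250000.
Numerically: E[X] ≈ 1.81e-05.

E[X] = 181440 · (1/10)^{10} = 567/31250000 ≈ 1.81e-05.


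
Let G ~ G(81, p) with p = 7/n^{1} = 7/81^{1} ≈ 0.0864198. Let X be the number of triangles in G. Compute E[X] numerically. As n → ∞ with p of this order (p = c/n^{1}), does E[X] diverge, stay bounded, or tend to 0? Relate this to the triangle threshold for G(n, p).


Number of potential triangles: C(81, 3) = 85320.
Each occurs with probability p³ ≈ (0.0864198)³ ≈ 6.45415013e-04.
By linearity: E[X] = C(81, 3)·p³ ≈ 85320 · 6.45415013e-04 ≈ 55.066809.
Here α = 1, so p = 7/n is exactly at the triangle threshold p ~ 1/n. Asymptotically E[X] → c³/6 = 7³/6 = 343/6 ≈ 57.166667, a bounded constant. In this regime the triangle count is asymptotically Poisson(c³/6).

E[X] ≈ 55.066809; in regime p = Θ(1/n^{1}) E[X] stays bounded (at the triangle threshold p ~ 1/n).


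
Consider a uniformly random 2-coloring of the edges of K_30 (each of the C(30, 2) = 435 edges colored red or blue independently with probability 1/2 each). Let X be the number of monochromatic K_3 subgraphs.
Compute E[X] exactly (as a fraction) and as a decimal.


Let X = Σ_S X_S over the C(30, 3) = 4060 subsets S of size 3, where X_S = 1 if the K_3 on S is monochromatic.
For a fixed S, the K_3 on S has C(3, 2) = 3 edges. P[all 3 edges red] = (1/2)^3, and likewise for blue, so P[monochromatic] = 2·(1/2)^3 = 2^{1 − 3} = 1/4.
Summing: E[X] = C(30, 3) · 2^{1 − 3} = 4060 · 1/4 = 1015.
Numerically: E[X] ≈ 1015.0000.

E[X] = C(30,3)·2^(1−C(3,2)) = 1015 ≈ 1015.0000.


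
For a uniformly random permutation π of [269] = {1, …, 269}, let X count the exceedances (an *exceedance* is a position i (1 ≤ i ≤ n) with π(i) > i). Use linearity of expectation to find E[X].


Write X = Σ_{i=1}^{269} X_i, where X_i = 1_{π(i) > i}.
For each fixed i, π(i) is uniform over {1, …, 269} (marginal of a uniform permutation), so P[π(i) > i] = (n − i)/n. Summing: Σ_{i=1}^{269} (n − i)/n = (0 + 1 + … + 268)/269 = 269(269 − 1)/(2·269) = (269 − 1)/2.
Hence E[X] = Σ_{i=1}^{269} (269 − i)/269 = 134 ≈ 134.000.

E[X] = 134 = 134.000.


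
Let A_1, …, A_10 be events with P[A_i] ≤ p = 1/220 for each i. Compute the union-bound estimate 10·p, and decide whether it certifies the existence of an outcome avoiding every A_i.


Union bound: P[∪_{i=1}^{10} A_i] ≤ Σ_i P[A_i] ≤ 10·p = 10·(1/220) = 1/22.
Numerically: 1/22 ≈ 0.045455.
Is 1/22 < 1? YES.
Since P[∪ A_i] ≤ 1/22 < 1, the complement has P[∩ A_i^c] ≥ 1 − 1/22 = 21/22 > 0, so some outcome avoids every A_i.

10·p = 1/22 ≈ 0.045455; existence CERTIFIED by the union bound.


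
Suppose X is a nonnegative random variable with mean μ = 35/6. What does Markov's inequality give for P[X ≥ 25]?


μ = E[X] = 35/6, a = 25.
Markov: P[X ≥ 25] ≤ μ/a = (35/6)/25 = 7/30.
Numerically: ≈ 0.2333.
(Since a = 25 > μ = 5.8333, the bound 7/30 is < 1 and informative.)

P[X ≥ 25] ≤ 7/30 ≈ 0.2333.


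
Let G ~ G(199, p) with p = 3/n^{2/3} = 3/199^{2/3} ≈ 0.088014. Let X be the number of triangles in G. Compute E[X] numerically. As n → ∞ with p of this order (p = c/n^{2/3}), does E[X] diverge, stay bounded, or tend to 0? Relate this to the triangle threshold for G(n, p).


Number of potential triangles: C(199, 3) = 1293699.
Each occurs with probability p³ ≈ (0.088014)³ ≈ 6.8180096e-04.
By linearity: E[X] = C(199, 3)·p³ ≈ 1293699 · 6.8180096e-04 ≈ 882.04523.
Since α = 2/3 < 1, p = c/n^{2/3} ≫ 1/n is above the triangle threshold p ~ 1/n. Asymptotically E[X] ~ (c³/6)·n^{3(1−α)} = (3³/6)·n^{1} → ∞; triangles are abundant w.h.p.

E[X] ≈ 882.04523; in regime p = Θ(1/n^{2/3}) E[X] diverges (above the triangle threshold p ~ 1/n).


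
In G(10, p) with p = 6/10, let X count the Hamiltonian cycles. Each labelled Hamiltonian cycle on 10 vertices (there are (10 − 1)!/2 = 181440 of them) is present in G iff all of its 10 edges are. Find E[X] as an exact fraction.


K_10 has (10 − 1)!/2 = 181440 labelled Hamiltonian cycles.
For each such Hamiltonian cycle H, let X_H = 1 if all 10 edges of H are present in G. Then P[X_H = 1] = p^{10} = (3/5)^{10} = 59049/9765625.
By linearity: E[X] = Σ_H E[X_H] = 181440 · p^{10} = 181440 · 59049/9765625 = 2142770112/1953125.
Numerically: E[X] ≈ 1097.1.

E[X] = 181440 · (3/5)^{10} = 2142770112/1953125 ≈ 1097.1.


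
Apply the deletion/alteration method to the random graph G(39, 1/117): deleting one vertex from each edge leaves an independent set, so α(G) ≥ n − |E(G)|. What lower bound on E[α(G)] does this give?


E[|E(G)|] = C(39, 2)·p = 741 · (1/117) = 19/3.
E[α(G)] ≥ n − E[|E(G)|] = 39 − 19/3 = 98/3.
Numerically: ≈ 32.6667.
(This is only a lower bound; the true E[α(G)] may be larger.)

E[α(G)] ≥ 98/3 ≈ 32.6667.


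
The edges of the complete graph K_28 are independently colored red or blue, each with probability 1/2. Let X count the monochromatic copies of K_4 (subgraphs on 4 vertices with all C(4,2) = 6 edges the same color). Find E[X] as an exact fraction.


Let X = Σ_S X_S over the C(28, 4) = 20475 subsets S of size 4, where X_S = 1 if the K_4 on S is monochromatic.
For a fixed S, the K_4 on S has C(4, 2) = 6 edges. P[all 6 edges red] = (1/2)^6, and likewise for blue, so P[monochromatic] = 2·(1/2)^6 = 2^{1 − 6} = 1/32.
By linearity of expectation: E[X] = C(28, 4) · 2^{1 − 6} = 20475 · 1/32 = 20475/32.
Numerically: E[X] ≈ 639.8438.

E[X] = C(28,4)·2^(1−C(4,2)) = 20475/32 ≈ 639.8438.


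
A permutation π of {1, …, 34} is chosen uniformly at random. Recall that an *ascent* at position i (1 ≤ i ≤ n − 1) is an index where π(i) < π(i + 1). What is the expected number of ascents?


Write X = Σ X_I over i = 1, …, 33, with X_I the indicator of one ascent.
There are 33 indicators.
For each fixed i, the pair (π(i), π(i+1)) is a uniformly random ordered pair of distinct values from {1, …, 34}; by symmetry P[π(i) < π(i+1)] = 1/2.
By linearity: E[X] = 33 · (1/2) = (34 − 1) · (1/2) = 33/2 ≈ 16.5000.

E[X] = 33/2 = 16.5000.


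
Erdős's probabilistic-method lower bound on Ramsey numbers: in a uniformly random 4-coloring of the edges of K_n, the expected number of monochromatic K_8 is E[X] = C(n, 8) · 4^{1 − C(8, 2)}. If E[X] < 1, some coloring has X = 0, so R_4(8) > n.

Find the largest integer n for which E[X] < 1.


We need C(n, 8) · 4^{1 − 28} < 1, i.e. C(n, 8) < 4^{28 − 1} = 18014398509481984.
Check values of n near the boundary:
  n = 403: C(403, 8) = 16090020602228430; 16090020602228430 < 18014398509481984? YES
  n = 404: C(404, 8) = 16415071523485570; 16415071523485570 < 18014398509481984? YES
  n = 405: C(405, 8) = 16745853821188050; 16745853821188050 < 18014398509481984? YES
  n = 406: C(406, 8) = 17082453897995850; 17082453897995850 < 18014398509481984? YES
  n = 407: C(407, 8) = 17424959239309050; 17424959239309050 < 18014398509481984? YES
  n = 408: C(408, 8) = 17773458424095231; 17773458424095231 < 18014398509481984? YES
  n = 409: C(409, 8) = 18128041135797879; 18128041135797879 < 18014398509481984? NO
  n = 410: C(410, 8) = 18488798173326195; 18488798173326195 < 18014398509481984? NO
  n = 411: C(411, 8) = 18855821462126715; 18855821462126715 < 18014398509481984? NO
The largest n with C(n, 8) < 18014398509481984 is n = 408 (where E[X] = 17773458424095231/18014398509481984 ≈ 0.98663). Hence R_4(8) > 408, i.e. R_4(8) ≥ 409.

Largest n = 408; hence R_4(8) > 408.


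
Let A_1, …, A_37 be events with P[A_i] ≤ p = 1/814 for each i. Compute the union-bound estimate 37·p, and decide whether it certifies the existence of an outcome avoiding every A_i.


Union bound: P[∪_{i=1}^{37} A_i] ≤ Σ_i P[A_i] ≤ 37·p = 37·(1/814) = 1/22.
Numerically: 1/22 ≈ 0.0455.
Is 1/22 < 1? YES.
Since P[∪ A_i] ≤ 1/22 < 1, the complement has P[∩ A_i^c] ≥ 1 − 1/22 = 21/22 > 0, so some outcome avoids every A_i.

37·p = 1/22 ≈ 0.0455; existence CERTIFIED by the union bound.


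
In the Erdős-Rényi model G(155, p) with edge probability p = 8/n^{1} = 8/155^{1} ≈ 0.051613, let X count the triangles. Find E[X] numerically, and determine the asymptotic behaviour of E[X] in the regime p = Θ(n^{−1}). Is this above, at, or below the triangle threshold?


Number of potential triangles: C(155, 3) = 608685.
Each occurs with probability p³ ≈ (0.051613)³ ≈ 1.3749119e-04.
By linearity: E[X] = C(155, 3)·p³ ≈ 608685 · 1.3749119e-04 ≈ 83.68882.
Here α = 1, so p = 8/n is exactly at the triangle threshold p ~ 1/n. Asymptotically E[X] → c³/6 = 8³/6 = 256/3 ≈ 85.33333, a bounded constant. In this regime the triangle count is asymptotically Poisson(c³/6).

E[X] ≈ 83.68882; in regime p = Θ(1/n^{1}) E[X] stays bounded (at the triangle threshold p ~ 1/n).


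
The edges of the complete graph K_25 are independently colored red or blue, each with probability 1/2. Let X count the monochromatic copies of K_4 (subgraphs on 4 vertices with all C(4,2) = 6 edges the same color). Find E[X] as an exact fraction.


Let X = Σ_S X_S over the C(25, 4) = 12650 subsets S of size 4, where X_S = 1 if the K_4 on S is monochromatic.
For a fixed S, the K_4 on S has C(4, 2) = 6 edges. P[all 6 edges red] = (1/2)^6, and likewise for blue, so P[monochromatic] = 2·(1/2)^6 = 2^{1 − 6} = 1/32.
Summing: E[X] = C(25, 4) · 2^{1 − 6} = 12650 · 1/32 = 6325/16.
Numerically: E[X] ≈ 395.312500.

E[X] = C(25,4)·2^(1−C(4,2)) = 6325/16 ≈ 395.312500.


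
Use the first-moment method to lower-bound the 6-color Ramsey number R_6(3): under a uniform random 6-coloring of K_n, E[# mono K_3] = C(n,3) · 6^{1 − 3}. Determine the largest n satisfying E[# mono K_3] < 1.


We need C(n, 3) · 6^{1 − 3} < 1, i.e. C(n, 3) < 6^{3 − 1} = 36.
Check values of n near the boundary:
  n = 3: C(3, 3) = 1; 1 < 36? YES
  n = 4: C(4, 3) = 4; 4 < 36? YES
  n = 5: C(5, 3) = 10; 10 < 36? YES
  n = 6: C(6, 3) = 20; 20 < 36? YES
  n = 7: C(7, 3) = 35; 35 < 36? YES
  n = 8: C(8, 3) = 56; 56 < 36? NO
The largest n with C(n, 3) < 36 is n = 7 (where E[X] = 35/36 ≈ 0.9722). Hence R_6(3) > 7, i.e. R_6(3) ≥ 8.

Largest n = 7; hence R_6(3) > 7.


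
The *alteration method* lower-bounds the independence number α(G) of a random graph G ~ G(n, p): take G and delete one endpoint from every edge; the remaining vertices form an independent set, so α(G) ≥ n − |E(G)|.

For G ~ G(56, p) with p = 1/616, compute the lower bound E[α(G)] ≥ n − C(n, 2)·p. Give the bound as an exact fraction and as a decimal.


E[|E(G)|] = C(56, 2)·p = 1540 · (1/616) = 5/2.
E[α(G)] ≥ n − E[|E(G)|] = 56 − 5/2 = 107/2.
Numerically: ≈ 53.50000.
(This is only a lower bound; the true E[α(G)] may be larger.)

E[α(G)] ≥ 107/2 ≈ 53.50000.


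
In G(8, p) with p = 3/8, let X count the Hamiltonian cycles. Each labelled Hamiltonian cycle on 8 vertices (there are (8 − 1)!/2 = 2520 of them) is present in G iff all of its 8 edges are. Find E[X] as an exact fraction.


K_8 has (8 − 1)!/2 = 2520 labelled Hamiltonian cycles.
For each such Hamiltonian cycle H, let X_H = 1 if all 8 edges of H are present in G. Then P[X_H = 1] = p^{8} = (3/8)^{8} = 6561/16777216.
By linearity of expectation: E[X] = Σ_H E[X_H] = 2520 · p^{8} = 2520 · 6561/16777216 = 2066715/2097152.
Numerically: E[X] ≈ 0.985.

E[X] = 2520 · (3/8)^{8} = 2066715/2097152 ≈ 0.985.


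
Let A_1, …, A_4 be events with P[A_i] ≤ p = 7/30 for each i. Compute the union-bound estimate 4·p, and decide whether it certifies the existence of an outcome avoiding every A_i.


Union bound: P[∪_{i=1}^{4} A_i] ≤ Σ_i P[A_i] ≤ 4·p = 4·(7/30) = 14/15.
Numerically: 14/15 ≈ 0.933333.
Is 14/15 < 1? YES.
Since P[∪ A_i] ≤ 14/15 < 1, the complement has P[∩ A_i^c] ≥ 1 − 14/15 = 1/15 > 0, so some outcome avoids every A_i.

4·p = 14/15 ≈ 0.933333; existence CERTIFIED by the union bound.


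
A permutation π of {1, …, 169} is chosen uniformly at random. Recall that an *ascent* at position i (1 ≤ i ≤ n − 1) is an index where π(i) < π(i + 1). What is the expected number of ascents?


Write X = Σ X_I over i = 1, …, 168, with X_I the indicator of one ascent.
There are 168 indicators.
For each fixed i, the pair (π(i), π(i+1)) is a uniformly random ordered pair of distinct values from {1, …, 169}; by symmetry P[π(i) < π(i+1)] = 1/2.
By linearity: E[X] = 168 · (1/2) = (169 − 1) · (1/2) = 84 ≈ 84.0000.

E[X] = 84 = 84.0000.


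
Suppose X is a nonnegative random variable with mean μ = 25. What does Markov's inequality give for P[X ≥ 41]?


μ = E[X] = 25, a = 41.
Markov: P[X ≥ 41] ≤ μ/a = (25)/41 = 25/41.
Numerically: ≈ 0.6098.
(Since a = 41 > μ = 25.0000, the bound 25/41 is < 1 and informative.)

P[X ≥ 41] ≤ 25/41 ≈ 0.6098.


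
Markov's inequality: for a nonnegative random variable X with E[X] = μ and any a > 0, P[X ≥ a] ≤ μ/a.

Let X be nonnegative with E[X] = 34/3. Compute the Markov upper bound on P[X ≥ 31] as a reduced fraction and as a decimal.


μ = E[X] = 34/3, a = 31.
Markov: P[X ≥ 31] ≤ μ/a = (34/3)/31 = 34/93.
Numerically: ≈ 0.365591.
(Since a = 31 > μ = 11.333333, the bound 34/93 is < 1 and informative.)

P[X ≥ 31] ≤ 34/93 ≈ 0.365591.


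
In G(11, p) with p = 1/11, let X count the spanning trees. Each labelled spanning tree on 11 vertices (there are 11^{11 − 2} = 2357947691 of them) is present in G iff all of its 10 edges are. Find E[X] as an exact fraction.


K_11 has 11^{11 − 2} = 2357947691 labelled spanning trees.
For each such spanning tree H, let X_H = 1 if all 10 edges of H are present in G. Then P[X_H = 1] = p^{10} = (1/11)^{10} = 1/25937424601.
Summing the indicators: E[X] = Σ_H E[X_H] = 2357947691 · p^{10} = 2357947691 · 1/25937424601 = 1/11.
Numerically: E[X] ≈ 0.0909091.

E[X] = 2357947691 · (1/11)^{10} = 1/11 ≈ 0.0909091.


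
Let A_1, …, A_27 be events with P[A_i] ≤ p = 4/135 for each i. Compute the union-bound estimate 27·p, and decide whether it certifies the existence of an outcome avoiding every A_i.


Union bound: P[∪_{i=1}^{27} A_i] ≤ Σ_i P[A_i] ≤ 27·p = 27·(4/135) = 4/5.
Numerically: 4/5 ≈ 0.8000.
Is 4/5 < 1? YES.
Since P[∪ A_i] ≤ 4/5 < 1, the complement has P[∩ A_i^c] ≥ 1 − 4/5 = 1/5 > 0, so some outcome avoids every A_i.

27·p = 4/5 ≈ 0.8000; existence CERTIFIED by the union bound.


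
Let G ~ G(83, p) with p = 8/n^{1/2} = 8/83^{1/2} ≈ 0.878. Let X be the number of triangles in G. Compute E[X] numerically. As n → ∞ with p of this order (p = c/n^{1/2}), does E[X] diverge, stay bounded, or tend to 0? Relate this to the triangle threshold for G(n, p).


Number of potential triangles: C(83, 3) = 91881.
Each occurs with probability p³ ≈ (0.878)³ ≈ 6.77100e-01.
By linearity: E[X] = C(83, 3)·p³ ≈ 91881 · 6.77100e-01 ≈ 62212.626.
Since α = 1/2 < 1, p = c/n^{1/2} ≫ 1/n is above the triangle threshold p ~ 1/n. Asymptotically E[X] ~ (c³/6)·n^{3(1−α)} = (8³/6)·n^{1.5} → ∞; triangles are abundant w.h.p.

E[X] ≈ 62212.626; in regime p = Θ(1/n^{1/2}) E[X] diverges (above the triangle threshold p ~ 1/n).


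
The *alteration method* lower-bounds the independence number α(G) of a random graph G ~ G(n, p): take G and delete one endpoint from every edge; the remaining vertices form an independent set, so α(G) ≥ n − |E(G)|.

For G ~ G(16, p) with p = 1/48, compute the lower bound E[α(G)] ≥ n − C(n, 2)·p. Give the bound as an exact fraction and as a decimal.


E[|E(G)|] = C(16, 2)·p = 120 · (1/48) = 5/2.
E[α(G)] ≥ n − E[|E(G)|] = 16 − 5/2 = 27/2.
Numerically: ≈ 13.5000.
(This is only a lower bound; the true E[α(G)] may be larger.)

E[α(G)] ≥ 27/2 ≈ 13.5000.


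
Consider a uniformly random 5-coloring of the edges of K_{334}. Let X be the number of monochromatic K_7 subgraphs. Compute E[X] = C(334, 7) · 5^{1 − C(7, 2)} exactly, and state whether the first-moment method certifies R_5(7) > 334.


E[X] = C(334, 7) · 5^{1 − 21} = 86359460961576 · 5^{−20} = 86359460961576/95367431640625.
As a reduced fraction: E[X] = 86359460961576/95367431640625 ≈ 0.9055.
Is E[X] < 1? YES.
Since E[X] < 1, there exists a 5-coloring of K_{334} with no monochromatic K_7; hence R_5(7) > 334.

E[X] = 86359460961576/95367431640625 ≈ 0.9055; E[X] < 1, so R_5(7) > 334.


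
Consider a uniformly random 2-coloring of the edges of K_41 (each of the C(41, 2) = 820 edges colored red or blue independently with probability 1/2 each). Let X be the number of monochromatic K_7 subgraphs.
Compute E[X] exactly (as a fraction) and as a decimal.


Let X = Σ_S X_S over the C(41, 7) = 22481940 subsets S of size 7, where X_S = 1 if the K_7 on S is monochromatic.
For a fixed S, the K_7 on S has C(7, 2) = 21 edges. P[all 21 edges red] = (1/2)^21, and likewise for blue, so P[monochromatic] = 2·(1/2)^21 = 2^{1 − 21} = 1/1048576.
By linearity of expectation: E[X] = C(41, 7) · 2^{1 − 21} = 22481940 · 1/1048576 = 5620485/262144.
Numerically: E[X] ≈ 21.44045.

E[X] = C(41,7)·2^(1−C(7,2)) = 5620485/262144 ≈ 21.44045.


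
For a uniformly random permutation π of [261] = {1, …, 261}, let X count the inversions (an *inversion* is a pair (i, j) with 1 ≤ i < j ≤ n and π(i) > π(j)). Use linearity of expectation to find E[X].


Write X = Σ X_I over the C(261, 2) = 33930 pairs i < j, with X_I the indicator of one inversion.
There are 33930 indicators.
For each fixed pair i < j, the values π(i) and π(j) are two distinct elements of {1, …, 261} in uniformly random order; by symmetry P[π(i) > π(j)] = 1/2.
By linearity: E[X] = 33930 · (1/2) = C(261, 2) · (1/2) = 33930/2 = 16965 ≈ 16965.00000.

E[X] = 16965 = 16965.00000.


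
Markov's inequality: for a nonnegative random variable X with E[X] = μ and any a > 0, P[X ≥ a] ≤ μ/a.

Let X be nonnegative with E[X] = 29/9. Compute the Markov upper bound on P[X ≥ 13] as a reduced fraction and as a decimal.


μ = E[X] = 29/9, a = 13.
Markov: P[X ≥ 13] ≤ μ/a = (29/9)/13 = 29/117.
Numerically: ≈ 0.248.
(Since a = 13 > μ = 3.222, the bound 29/117 is < 1 and informative.)

P[X ≥ 13] ≤ 29/117 ≈ 0.248.


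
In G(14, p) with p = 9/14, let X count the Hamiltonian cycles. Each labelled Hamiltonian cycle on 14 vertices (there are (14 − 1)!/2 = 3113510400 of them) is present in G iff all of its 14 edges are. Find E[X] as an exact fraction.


K_14 has (14 − 1)!/2 = 3113510400 labelled Hamiltonian cycles.
For each such Hamiltonian cycle H, let X_H = 1 if all 14 edges of H are present in G. Then P[X_H = 1] = p^{14} = (9/14)^{14} = 22876792454961/11112006825558016.
Summing the indicators: E[X] = Σ_H E[X_H] = 3113510400 · p^{14} = 3113510400 · 22876792454961/11112006825558016 = 19873641525435994725/3100448333024.
Numerically: E[X] ≈ 6.41e+06.

E[X] = 3113510400 · (9/14)^{14} = 19873641525435994725/3100448333024 ≈ 6.41e+06.


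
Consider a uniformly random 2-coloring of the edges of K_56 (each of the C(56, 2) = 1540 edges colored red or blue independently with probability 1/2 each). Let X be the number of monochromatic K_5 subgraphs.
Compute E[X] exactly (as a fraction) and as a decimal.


Let X = Σ_S X_S over the C(56, 5) = 3819816 subsets S of size 5, where X_S = 1 if the K_5 on S is monochromatic.
For a fixed S, the K_5 on S has C(5, 2) = 10 edges. P[all 10 edges red] = (1/2)^10, and likewise for blue, so P[monochromatic] = 2·(1/2)^10 = 2^{1 − 10} = 1/512.
Summing: E[X] = C(56, 5) · 2^{1 − 10} = 3819816 · 1/512 = 477477/64.
Numerically: E[X] ≈ 7460.5781.

E[X] = C(56,5)·2^(1−C(5,2)) = 477477/64 ≈ 7460.5781.
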